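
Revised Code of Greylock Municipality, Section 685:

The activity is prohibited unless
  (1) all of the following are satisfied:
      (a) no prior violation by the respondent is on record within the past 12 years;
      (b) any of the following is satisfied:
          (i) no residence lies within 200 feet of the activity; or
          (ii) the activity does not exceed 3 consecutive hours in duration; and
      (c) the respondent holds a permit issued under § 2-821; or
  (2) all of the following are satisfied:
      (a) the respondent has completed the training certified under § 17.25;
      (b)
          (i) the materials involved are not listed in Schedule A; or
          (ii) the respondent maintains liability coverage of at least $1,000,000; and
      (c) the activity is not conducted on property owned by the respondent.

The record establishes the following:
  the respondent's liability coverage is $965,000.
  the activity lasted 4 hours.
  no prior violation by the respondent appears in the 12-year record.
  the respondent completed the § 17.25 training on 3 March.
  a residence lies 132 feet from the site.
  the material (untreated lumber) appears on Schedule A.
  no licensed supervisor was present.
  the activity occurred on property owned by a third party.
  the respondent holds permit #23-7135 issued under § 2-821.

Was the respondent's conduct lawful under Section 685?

(a) no prior violation — met.
(i) no residence in 200 ft — not satisfied.
(ii) ≤ 3 hrs duration — fails.
So (b) is not satisfied (F OR F).
(c) holds permit — satisfied.
So (1) is not satisfied (T AND F AND T).
(a) training certified — satisfied.
(i) not (Schedule A material) — not satisfied.
(ii) coverage ≥ $1,000,000 — fails.
So (b) is not satisfied (F OR F).
(c) not (own property) — holds.
(2): T AND F AND T → false.
Overall = F OR F = false.

No — unlawful.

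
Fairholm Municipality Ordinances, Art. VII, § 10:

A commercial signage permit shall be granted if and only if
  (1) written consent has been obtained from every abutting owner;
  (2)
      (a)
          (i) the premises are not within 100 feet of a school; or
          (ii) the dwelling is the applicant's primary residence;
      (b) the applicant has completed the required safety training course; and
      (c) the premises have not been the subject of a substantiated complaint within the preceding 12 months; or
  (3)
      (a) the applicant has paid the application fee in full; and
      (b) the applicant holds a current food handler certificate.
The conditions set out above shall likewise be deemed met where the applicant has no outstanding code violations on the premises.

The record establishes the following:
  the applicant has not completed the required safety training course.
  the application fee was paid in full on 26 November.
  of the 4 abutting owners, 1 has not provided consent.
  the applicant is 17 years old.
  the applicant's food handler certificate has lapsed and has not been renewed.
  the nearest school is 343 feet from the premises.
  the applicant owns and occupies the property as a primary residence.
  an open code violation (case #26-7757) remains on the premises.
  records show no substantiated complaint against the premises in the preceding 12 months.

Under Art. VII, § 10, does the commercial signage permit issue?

(1) all abutters consent — not met.
(i) ≥100 ft from school — met.
(ii) primary residence — holds.
(a): T OR T → true.
(b) safety training — not met.
(c) no complaint in 12 mo. — met.
So (2) is not satisfied (T AND F AND T).
(a) fee paid — met.
(b) food handler cert. — not satisfied.
(3) = T AND F = false.
So Overall is not satisfied (F OR F OR F).
Exception (no code violations) — not satisfied.
Result: main false OR exception false → false.

No — denied.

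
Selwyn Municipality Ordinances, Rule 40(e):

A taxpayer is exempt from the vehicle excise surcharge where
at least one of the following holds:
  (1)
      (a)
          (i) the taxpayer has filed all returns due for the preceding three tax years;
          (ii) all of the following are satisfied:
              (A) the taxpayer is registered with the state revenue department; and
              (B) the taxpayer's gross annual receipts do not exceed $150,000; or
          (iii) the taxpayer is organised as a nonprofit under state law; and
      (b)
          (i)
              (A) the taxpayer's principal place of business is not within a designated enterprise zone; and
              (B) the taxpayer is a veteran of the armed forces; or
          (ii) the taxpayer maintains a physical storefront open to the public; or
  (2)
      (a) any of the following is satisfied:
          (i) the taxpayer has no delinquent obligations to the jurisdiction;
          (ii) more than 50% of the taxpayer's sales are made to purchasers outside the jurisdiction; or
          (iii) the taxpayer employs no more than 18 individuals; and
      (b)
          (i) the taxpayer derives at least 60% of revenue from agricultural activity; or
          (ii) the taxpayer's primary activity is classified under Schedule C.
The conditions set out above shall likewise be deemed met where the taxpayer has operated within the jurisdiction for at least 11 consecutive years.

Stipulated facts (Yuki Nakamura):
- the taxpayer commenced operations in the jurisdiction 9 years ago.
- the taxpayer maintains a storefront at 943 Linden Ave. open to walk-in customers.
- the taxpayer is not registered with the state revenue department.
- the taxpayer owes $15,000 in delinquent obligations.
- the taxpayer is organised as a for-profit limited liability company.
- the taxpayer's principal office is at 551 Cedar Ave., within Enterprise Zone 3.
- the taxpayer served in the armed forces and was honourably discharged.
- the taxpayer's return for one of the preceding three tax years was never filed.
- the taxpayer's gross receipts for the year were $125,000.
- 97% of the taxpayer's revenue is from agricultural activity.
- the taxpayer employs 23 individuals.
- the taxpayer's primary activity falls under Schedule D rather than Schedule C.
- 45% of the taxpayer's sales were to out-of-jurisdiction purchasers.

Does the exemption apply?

(i) returns current — not satisfied.
(A) state-registered — fails.
(B) receipts ≤ $150,000 — satisfied.
(ii): F AND T → false.
(iii) nonprofit — fails.
(a) = F OR F OR F = false.
(A) not (in enterprise zone) — not met.
(B) veteran — holds.
So (i) is not satisfied (F AND T).
(ii) has storefront — holds.
(b) = F OR T = true.
(1) = F AND T = false.
(i) no delinquency — not met.
(ii) >50% out-of-jur. sales — not met.
(iii) ≤ 18 employees — not satisfied.
(a): F OR F OR F → false.
(i) ≥60% agricultural — holds.
(ii) Schedule C activity — not satisfied.
So (b) is satisfied (T OR F).
(2): F AND T → false.
So Overall is not satisfied (F OR F).
Exception (≥ 11 yrs in jurisdiction) — not satisfied.
Result: main false OR exception false → false.

No — not exempt.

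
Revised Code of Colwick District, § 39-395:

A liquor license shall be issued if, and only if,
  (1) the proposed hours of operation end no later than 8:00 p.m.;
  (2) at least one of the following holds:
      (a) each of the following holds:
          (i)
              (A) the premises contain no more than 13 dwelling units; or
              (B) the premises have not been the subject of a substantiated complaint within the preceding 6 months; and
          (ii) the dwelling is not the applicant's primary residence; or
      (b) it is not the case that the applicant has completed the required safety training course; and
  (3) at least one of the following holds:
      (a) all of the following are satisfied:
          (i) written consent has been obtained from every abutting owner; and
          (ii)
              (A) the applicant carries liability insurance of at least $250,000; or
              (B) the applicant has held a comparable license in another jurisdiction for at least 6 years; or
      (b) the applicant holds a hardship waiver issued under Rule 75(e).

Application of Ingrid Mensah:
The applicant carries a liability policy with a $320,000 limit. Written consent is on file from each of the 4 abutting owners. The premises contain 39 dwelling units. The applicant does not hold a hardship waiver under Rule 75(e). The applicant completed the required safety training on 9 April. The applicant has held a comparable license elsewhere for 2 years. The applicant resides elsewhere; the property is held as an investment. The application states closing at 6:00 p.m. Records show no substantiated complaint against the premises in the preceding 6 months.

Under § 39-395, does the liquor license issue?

(1) closes by 8 p.m. — holds.
(A) ≤ 13 units — fails.
(B) no complaint in 6 mo. — met.
(i) = F OR T = true.
(ii) not (primary residence) — met.
(a) = T AND T = true.
(b) not (safety training) — not met.
(2): T OR F → true.
(i) all abutters consent — met.
(A) insurance ≥ $250,000 — met.
(B) prior license ≥ 6 yr — fails.
So (ii) is satisfied (T OR F).
(a) = T AND T = true.
(b) hardship waiver — not met.
(3) = T OR F = true.
So Overall is satisfied (T AND T AND T).

Yes — granted.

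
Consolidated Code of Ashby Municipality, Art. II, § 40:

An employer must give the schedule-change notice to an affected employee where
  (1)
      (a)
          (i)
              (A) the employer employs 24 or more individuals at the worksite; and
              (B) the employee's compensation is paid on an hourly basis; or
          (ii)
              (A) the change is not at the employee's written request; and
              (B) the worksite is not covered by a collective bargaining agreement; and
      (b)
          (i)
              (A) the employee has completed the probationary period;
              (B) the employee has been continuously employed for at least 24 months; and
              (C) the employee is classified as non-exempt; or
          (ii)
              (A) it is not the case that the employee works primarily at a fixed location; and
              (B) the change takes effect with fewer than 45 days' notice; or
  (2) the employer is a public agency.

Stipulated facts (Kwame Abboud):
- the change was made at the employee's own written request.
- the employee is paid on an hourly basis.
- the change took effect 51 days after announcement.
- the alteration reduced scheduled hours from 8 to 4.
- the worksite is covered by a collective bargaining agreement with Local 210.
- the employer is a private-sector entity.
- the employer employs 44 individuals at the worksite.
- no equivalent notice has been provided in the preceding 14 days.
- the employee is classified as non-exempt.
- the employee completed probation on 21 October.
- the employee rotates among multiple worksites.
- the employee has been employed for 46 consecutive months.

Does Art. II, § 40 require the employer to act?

(A) ≥ 24 at site — satisfied.
(B) hourly-paid — holds.
(i): T AND T → true.
(A) not employee-requested — fails.
(B) no CBA — fails.
(ii): F AND F → false.
(a) = T OR F = true.
(A) past probation — holds.
(B) tenure ≥ 24 mo. — met.
(C) non-exempt — holds.
So (i) is satisfied (T AND T AND T).
(A) not (fixed location) — met.
(B) < 45 days' notice — not met.
(ii): T AND F → false.
(b): T OR F → true.
(1) = T AND T = true.
(2) public agency — not satisfied.
So Overall is satisfied (T OR F).

Yes — required.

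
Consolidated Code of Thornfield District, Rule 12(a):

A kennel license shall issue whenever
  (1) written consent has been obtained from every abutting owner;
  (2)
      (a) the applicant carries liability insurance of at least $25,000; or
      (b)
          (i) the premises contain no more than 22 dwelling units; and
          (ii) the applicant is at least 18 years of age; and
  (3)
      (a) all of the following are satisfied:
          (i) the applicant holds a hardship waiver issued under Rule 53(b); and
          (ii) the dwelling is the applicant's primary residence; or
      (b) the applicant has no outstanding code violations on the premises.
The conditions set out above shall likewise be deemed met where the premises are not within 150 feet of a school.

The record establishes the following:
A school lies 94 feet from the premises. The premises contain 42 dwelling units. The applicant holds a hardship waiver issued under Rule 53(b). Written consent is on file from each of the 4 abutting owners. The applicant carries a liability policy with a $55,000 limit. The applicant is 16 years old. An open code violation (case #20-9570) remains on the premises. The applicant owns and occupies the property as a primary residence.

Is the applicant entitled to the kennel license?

(1) all abutters consent — met.
(a) insurance ≥ $25,000 — holds.
(i) ≤ 22 units — not satisfied.
(ii) age ≥ 18 — not satisfied.
(b) = F AND F = false.
So (2) is satisfied (T OR F).
(i) hardship waiver — satisfied.
(ii) primary residence — holds.
(a): T AND T → true.
(b) no code violations — not met.
(3) = T OR F = true.
Overall: T AND T AND T → true.
Exception (≥150 ft from school) — not satisfied.
Result: main true OR exception false → true.

Yes — granted.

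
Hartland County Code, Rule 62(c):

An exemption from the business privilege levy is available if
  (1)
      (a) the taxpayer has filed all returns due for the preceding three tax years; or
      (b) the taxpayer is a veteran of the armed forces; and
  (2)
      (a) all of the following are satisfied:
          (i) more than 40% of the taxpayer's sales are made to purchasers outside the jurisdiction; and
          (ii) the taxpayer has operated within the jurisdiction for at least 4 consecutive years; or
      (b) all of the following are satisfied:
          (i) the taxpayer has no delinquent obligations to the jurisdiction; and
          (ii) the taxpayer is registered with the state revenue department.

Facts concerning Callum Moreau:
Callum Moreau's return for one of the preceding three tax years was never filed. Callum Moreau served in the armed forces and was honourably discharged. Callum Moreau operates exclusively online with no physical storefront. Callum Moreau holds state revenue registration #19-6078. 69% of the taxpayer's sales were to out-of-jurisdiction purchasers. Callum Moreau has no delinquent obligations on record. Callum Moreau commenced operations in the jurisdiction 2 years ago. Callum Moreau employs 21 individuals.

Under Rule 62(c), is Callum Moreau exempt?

(a) returns current — fails.
(b) veteran — met.
(1): F OR T → true.
(i) >40% out-of-jur. sales — holds.
(ii) ≥ 4 yrs in jurisdiction — fails.
So (a) is not satisfied (T AND F).
(i) no delinquency — satisfied.
(ii) state-registered — holds.
So (b) is satisfied (T AND T).
(2): F OR T → true.
Overall = T AND T = true.

Yes — exempt.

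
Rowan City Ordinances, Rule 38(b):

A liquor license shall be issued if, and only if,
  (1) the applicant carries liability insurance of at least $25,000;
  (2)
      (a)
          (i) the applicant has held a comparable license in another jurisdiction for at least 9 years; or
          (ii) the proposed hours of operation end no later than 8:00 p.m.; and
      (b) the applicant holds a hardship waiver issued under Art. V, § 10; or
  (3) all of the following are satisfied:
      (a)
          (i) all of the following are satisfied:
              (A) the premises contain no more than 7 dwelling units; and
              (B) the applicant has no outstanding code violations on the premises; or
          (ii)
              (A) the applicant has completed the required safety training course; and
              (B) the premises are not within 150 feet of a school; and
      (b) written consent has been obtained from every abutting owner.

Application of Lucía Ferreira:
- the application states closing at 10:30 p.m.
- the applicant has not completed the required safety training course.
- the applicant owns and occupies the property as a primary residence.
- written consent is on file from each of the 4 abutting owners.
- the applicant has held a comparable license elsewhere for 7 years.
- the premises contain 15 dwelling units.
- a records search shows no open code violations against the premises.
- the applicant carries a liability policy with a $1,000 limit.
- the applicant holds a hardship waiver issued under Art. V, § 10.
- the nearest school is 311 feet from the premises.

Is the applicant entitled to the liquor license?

No — denied.

(1) insurance ≥ $25,000 — fails.
(i) prior license ≥ 9 yr — not met.
(ii) closes by 8 p.m. — fails.
So (a) is not satisfied (F OR F).
(b) hardship waiver — holds.
So (2) is not satisfied (F AND T).
(A) ≤ 7 units — not met.
(B) no code violations — met.
(i) = F AND T = false.
(A) safety training — not met.
(B) ≥150 ft from school — satisfied.
So (ii) is not satisfied (F AND T).
(a): F OR F → false.
(b) all abutters consent — satisfied.
(3): F AND T → false.
Overall: F OR F OR F → false.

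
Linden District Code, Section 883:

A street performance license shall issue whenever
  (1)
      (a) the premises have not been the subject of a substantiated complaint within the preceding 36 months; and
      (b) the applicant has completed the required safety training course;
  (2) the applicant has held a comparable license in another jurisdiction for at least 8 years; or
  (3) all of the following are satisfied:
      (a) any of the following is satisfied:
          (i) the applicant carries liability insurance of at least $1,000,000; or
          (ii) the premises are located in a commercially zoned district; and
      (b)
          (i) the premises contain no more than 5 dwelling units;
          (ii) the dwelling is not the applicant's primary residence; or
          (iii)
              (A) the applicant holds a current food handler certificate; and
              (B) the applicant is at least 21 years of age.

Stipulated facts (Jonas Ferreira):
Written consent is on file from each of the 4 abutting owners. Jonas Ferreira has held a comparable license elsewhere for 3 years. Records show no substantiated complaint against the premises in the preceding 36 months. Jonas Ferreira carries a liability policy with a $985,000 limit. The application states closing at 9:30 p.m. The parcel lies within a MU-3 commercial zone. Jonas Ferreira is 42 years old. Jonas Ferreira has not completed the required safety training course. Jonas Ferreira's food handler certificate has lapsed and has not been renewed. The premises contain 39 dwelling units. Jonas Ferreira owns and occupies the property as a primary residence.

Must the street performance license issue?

(a) no complaint in 36 mo. — holds.
(b) safety training — not met.
(1) = T AND F = false.
(2) prior license ≥ 8 yr — fails.
(i) insurance ≥ $1,000,000 — not satisfied.
(ii) commercially zoned — holds.
(a): F OR T → true.
(i) ≤ 5 units — not met.
(ii) not (primary residence) — fails.
(A) food handler cert. — fails.
(B) age ≥ 21 — met.
So (iii) is not satisfied (F AND T).
(b): F OR F OR F → false.
(3): T AND F → false.
Overall = F OR F OR F = false.

No — denied.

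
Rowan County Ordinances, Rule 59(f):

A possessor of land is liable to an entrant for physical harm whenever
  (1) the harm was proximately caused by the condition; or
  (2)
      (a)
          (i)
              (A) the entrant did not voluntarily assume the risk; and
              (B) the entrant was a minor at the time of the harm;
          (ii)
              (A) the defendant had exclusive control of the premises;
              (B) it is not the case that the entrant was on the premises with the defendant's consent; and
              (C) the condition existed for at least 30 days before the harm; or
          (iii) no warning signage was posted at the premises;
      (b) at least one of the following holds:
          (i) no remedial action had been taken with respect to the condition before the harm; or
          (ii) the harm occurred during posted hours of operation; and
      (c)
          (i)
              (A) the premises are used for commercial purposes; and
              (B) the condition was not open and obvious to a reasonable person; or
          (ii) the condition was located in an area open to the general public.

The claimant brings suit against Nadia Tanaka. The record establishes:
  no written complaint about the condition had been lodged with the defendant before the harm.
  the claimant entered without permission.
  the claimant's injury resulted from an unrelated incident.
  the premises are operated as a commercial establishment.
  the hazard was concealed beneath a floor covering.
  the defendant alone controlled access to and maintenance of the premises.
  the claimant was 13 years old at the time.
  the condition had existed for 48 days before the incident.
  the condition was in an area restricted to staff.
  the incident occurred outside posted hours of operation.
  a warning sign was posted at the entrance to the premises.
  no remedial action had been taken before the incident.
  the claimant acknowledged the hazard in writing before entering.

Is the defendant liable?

Yes — liable.

(1) proximate cause — not satisfied.
(A) no assumed risk — not met.
(B) entrant a minor — satisfied.
(i): F AND T → false.
(A) exclusive control — met.
(B) not (consent to enter) — satisfied.
(C) condition ≥30 days old — met.
(ii): T AND T AND T → true.
(iii) no signage posted — fails.
(a) = F OR T OR F = true.
(i) no remedial action — satisfied.
(ii) during posted hours — not met.
(b): T OR F → true.
(A) commercial use — satisfied.
(B) not open/obvious — met.
(i): T AND T → true.
(ii) public area — not satisfied.
So (c) is satisfied (T OR F).
(2): T AND T AND T → true.
Overall = F OR T = true.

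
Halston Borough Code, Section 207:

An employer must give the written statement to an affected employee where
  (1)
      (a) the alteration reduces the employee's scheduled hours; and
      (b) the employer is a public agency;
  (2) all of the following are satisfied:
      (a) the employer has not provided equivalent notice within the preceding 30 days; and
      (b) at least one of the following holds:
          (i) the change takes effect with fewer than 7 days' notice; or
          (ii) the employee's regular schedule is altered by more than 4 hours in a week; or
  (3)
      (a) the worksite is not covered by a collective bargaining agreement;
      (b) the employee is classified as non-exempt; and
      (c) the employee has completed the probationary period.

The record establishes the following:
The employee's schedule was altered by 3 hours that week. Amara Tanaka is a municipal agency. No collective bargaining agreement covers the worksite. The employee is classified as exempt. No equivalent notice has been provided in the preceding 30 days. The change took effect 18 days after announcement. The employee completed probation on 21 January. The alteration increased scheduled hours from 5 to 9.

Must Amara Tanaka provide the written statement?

(a) hours reduced — not met.
(b) public agency — met.
So (1) is not satisfied (F AND T).
(a) no recent notice — met.
(i) < 7 days' notice — fails.
(ii) schedule shift > 4h — not satisfied.
(b): F OR F → false.
(2) = T AND F = false.
(a) no CBA — satisfied.
(b) non-exempt — not met.
(c) past probation — holds.
(3) = T AND F AND T = false.
Overall = F OR F OR F = false.

No — not required.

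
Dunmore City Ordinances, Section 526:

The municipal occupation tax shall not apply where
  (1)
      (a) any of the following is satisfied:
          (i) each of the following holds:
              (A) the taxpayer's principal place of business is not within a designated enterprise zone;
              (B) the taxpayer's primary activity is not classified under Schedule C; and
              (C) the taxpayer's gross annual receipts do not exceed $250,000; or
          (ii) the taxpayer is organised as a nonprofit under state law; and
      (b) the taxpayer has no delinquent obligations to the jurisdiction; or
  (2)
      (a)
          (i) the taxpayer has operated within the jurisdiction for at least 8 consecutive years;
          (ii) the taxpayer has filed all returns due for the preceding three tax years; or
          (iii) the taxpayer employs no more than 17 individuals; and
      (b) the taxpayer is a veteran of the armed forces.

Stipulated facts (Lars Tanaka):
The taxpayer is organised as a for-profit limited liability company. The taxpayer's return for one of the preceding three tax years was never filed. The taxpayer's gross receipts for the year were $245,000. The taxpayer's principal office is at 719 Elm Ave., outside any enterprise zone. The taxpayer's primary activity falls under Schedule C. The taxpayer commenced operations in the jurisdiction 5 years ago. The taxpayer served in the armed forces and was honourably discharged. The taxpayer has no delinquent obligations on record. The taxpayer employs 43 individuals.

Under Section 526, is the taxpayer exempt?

No — not exempt.

(A) not (in enterprise zone) — met.
(B) not (Schedule C activity) — not satisfied.
(C) receipts ≤ $250,000 — satisfied.
(i): T AND F AND T → false.
(ii) nonprofit — not satisfied.
So (a) is not satisfied (F OR F).
(b) no delinquency — holds.
So (1) is not satisfied (F AND T).
(i) ≥ 8 yrs in jurisdiction — not satisfied.
(ii) returns current — not met.
(iii) ≤ 17 employees — fails.
So (a) is not satisfied (F OR F OR F).
(b) veteran — met.
(2): F AND T → false.
Overall: F OR F → false.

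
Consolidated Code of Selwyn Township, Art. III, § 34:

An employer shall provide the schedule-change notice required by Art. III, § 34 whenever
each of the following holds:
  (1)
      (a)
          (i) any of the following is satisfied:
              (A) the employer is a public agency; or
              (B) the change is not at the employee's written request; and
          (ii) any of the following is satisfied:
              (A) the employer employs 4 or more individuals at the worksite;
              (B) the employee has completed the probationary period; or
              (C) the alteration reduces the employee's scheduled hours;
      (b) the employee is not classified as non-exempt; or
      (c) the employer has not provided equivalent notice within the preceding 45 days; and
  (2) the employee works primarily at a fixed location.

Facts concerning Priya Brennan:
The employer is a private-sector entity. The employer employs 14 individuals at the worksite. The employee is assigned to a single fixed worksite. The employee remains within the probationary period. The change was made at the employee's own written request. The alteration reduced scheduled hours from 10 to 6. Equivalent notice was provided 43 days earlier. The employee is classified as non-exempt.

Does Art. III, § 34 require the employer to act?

(A) public agency — not met.
(B) not employee-requested — fails.
(i): F OR F → false.
(A) ≥ 4 at site — met.
(B) past probation — fails.
(C) hours reduced — met.
(ii): T OR F OR T → true.
(a): F AND T → false.
(b) not (non-exempt) — fails.
(c) no recent notice — not satisfied.
(1) = F OR F OR F = false.
(2) fixed location — holds.
Overall = F AND T = false.

No — not required.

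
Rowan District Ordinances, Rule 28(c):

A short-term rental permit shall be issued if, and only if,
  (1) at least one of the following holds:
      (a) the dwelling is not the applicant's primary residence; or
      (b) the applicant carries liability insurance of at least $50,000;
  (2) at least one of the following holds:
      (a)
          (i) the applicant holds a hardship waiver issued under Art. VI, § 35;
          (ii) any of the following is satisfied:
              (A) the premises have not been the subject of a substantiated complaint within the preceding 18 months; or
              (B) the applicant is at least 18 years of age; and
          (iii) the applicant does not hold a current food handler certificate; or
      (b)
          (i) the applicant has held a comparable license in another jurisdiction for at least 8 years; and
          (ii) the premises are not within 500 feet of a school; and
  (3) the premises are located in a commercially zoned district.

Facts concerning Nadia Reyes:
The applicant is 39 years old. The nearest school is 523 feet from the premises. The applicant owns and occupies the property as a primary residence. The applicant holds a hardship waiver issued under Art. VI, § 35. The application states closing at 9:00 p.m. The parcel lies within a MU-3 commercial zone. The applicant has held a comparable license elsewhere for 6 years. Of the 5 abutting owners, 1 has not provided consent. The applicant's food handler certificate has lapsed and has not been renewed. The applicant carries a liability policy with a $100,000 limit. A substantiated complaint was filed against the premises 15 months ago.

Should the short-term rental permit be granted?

Yes — granted.

(a) not (primary residence) — not satisfied.
(b) insurance ≥ $50,000 — satisfied.
(1) = F OR T = true.
(i) hardship waiver — met.
(A) no complaint in 18 mo. — fails.
(B) age ≥ 18 — holds.
(ii) = F OR T = true.
(iii) not (food handler cert.) — holds.
So (a) is satisfied (T AND T AND T).
(i) prior license ≥ 8 yr — not met.
(ii) ≥500 ft from school — satisfied.
So (b) is not satisfied (F AND T).
(2): T OR F → true.
(3) commercially zoned — satisfied.
Overall = T AND T AND T = true.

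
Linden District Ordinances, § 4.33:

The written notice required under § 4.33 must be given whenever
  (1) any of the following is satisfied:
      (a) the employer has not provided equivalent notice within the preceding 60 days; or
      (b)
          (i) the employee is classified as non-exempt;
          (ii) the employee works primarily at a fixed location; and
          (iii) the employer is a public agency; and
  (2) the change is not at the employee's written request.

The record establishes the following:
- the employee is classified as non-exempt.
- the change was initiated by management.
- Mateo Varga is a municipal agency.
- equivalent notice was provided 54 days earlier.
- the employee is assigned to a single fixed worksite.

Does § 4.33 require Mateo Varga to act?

(a) no recent notice — not met.
(i) non-exempt — met.
(ii) fixed location — holds.
(iii) public agency — holds.
(b): T AND T AND T → true.
(1): F OR T → true.
(2) not employee-requested — holds.
So Overall is satisfied (T AND T).

Yes — required.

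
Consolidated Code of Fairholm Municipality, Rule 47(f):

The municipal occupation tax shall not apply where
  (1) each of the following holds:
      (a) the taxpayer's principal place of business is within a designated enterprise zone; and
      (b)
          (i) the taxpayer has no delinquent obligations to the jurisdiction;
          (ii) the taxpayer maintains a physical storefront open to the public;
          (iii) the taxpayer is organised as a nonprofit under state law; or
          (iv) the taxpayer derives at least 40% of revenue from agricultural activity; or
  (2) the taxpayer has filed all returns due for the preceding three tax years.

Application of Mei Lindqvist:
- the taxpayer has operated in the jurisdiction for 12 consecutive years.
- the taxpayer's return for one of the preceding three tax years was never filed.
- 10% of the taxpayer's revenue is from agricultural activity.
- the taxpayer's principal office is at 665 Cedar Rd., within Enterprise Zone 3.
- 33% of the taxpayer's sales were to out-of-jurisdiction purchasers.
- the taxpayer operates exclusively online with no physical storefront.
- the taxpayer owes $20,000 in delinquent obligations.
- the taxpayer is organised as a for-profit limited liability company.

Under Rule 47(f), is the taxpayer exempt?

(a) in enterprise zone — met.
(i) no delinquency — not satisfied.
(ii) has storefront — not met.
(iii) nonprofit — fails.
(iv) ≥40% agricultural — fails.
So (b) is not satisfied (F OR F OR F OR F).
So (1) is not satisfied (T AND F).
(2) returns current — not met.
Overall: F OR F → false.

No — not exempt.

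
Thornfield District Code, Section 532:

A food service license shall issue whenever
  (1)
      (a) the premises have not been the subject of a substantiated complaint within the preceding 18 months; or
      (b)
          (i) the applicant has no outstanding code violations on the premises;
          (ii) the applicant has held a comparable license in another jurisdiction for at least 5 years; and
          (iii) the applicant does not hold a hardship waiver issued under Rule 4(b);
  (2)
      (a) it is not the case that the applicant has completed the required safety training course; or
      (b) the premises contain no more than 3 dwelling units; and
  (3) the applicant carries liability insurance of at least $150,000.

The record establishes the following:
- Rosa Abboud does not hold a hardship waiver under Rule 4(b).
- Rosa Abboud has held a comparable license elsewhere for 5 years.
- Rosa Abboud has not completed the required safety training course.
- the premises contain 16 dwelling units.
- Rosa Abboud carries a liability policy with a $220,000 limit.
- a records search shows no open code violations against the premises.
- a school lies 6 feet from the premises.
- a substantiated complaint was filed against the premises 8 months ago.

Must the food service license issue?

(a) no complaint in 18 mo. — fails.
(i) no code violations — satisfied.
(ii) prior license ≥ 5 yr — satisfied.
(iii) not (hardship waiver) — met.
(b): T AND T AND T → true.
(1) = F OR T = true.
(a) not (safety training) — holds.
(b) ≤ 3 units — not met.
So (2) is satisfied (T OR F).
(3) insurance ≥ $150,000 — met.
So Overall is satisfied (T AND T AND T).

Yes — granted.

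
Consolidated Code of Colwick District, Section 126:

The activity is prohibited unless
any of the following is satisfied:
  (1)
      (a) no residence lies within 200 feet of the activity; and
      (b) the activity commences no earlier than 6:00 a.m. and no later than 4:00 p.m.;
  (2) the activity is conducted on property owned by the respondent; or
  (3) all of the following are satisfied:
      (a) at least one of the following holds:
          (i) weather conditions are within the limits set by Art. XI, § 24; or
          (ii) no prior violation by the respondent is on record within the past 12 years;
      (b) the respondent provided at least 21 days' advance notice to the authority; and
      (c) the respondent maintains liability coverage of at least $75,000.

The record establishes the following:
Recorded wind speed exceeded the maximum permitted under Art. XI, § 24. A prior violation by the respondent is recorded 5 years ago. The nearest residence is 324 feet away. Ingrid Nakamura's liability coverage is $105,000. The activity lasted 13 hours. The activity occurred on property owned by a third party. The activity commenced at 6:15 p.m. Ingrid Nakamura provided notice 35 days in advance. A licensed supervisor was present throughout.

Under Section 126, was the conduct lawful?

(a) no residence in 200 ft — holds.
(b) start within hours — not met.
(1): T AND F → false.
(2) own property — not met.
(i) weather ok — not satisfied.
(ii) no prior violation — fails.
(a) = F OR F = false.
(b) ≥21 days' notice — holds.
(c) coverage ≥ $75,000 — holds.
(3): F AND T AND T → false.
So Overall is not satisfied (F OR F OR F).

No — unlawful.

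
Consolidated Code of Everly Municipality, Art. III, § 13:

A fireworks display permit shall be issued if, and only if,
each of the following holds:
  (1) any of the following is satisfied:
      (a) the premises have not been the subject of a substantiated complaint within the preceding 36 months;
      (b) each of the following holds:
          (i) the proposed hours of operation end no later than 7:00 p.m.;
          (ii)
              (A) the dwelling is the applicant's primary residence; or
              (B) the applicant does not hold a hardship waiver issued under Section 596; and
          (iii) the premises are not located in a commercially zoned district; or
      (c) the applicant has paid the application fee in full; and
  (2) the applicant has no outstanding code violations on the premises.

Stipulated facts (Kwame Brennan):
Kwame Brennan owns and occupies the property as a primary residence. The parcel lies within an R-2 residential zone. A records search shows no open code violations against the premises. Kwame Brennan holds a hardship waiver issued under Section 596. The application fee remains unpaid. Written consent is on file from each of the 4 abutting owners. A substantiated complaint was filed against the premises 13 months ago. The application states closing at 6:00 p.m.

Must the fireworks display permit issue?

Yes — granted.

(a) no complaint in 36 mo. — not met.
(i) closes by 7 p.m. — holds.
(A) primary residence — holds.
(B) not (hardship waiver) — not satisfied.
So (ii) is satisfied (T OR F).
(iii) not (commercially zoned) — holds.
So (b) is satisfied (T AND T AND T).
(c) fee paid — fails.
So (1) is satisfied (F OR T OR F).
(2) no code violations — holds.
Overall: T AND T → true.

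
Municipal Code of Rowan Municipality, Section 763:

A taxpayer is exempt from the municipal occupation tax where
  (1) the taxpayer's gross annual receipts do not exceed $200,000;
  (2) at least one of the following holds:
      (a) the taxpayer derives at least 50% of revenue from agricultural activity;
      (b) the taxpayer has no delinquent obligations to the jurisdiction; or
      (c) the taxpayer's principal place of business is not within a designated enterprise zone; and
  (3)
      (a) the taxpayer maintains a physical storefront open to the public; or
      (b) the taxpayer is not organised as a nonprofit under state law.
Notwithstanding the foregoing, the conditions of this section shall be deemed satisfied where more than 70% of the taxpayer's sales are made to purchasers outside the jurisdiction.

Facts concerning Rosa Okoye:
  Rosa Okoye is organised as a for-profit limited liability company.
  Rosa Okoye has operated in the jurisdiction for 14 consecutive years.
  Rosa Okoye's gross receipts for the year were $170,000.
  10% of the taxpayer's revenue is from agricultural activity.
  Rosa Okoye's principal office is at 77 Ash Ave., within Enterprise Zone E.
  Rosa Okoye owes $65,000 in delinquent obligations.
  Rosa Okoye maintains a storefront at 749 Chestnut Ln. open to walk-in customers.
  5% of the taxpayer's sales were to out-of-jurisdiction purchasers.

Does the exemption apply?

No — not exempt.

(1) receipts ≤ $200,000 — satisfied.
(a) ≥50% agricultural — not satisfied.
(b) no delinquency — not satisfied.
(c) not (in enterprise zone) — fails.
So (2) is not satisfied (F OR F OR F).
(a) has storefront — holds.
(b) not (nonprofit) — satisfied.
(3) = T OR T = true.
So Overall is not satisfied (T AND F AND T).
Exception (>70% out-of-jur. sales) — not satisfied.
Result: main false OR exception false → false.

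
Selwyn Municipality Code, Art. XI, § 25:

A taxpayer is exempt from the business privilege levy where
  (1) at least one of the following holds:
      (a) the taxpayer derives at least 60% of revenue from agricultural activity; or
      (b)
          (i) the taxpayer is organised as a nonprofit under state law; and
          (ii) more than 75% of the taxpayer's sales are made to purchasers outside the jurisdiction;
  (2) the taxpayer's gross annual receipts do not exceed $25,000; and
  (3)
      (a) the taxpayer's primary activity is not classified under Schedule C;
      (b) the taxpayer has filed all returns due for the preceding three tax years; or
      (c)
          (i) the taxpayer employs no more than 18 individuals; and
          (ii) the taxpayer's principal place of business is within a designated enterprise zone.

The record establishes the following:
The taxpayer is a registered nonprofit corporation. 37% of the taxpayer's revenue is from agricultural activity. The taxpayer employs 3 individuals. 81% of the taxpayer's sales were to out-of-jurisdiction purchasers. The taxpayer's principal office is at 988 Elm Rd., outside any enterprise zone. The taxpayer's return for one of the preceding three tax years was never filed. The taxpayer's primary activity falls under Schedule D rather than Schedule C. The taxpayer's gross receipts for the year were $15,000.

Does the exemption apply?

(a) ≥60% agricultural — not satisfied.
(i) nonprofit — met.
(ii) >75% out-of-jur. sales — holds.
(b) = T AND T = true.
(1) = F OR T = true.
(2) receipts ≤ $25,000 — satisfied.
(a) not (Schedule C activity) — met.
(b) returns current — not satisfied.
(i) ≤ 18 employees — met.
(ii) in enterprise zone — not satisfied.
(c): T AND F → false.
(3): T OR F OR F → true.
Overall = T AND T AND T = true.

Yes — exempt.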